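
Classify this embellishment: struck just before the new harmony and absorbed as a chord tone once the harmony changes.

Anticipation.

Approach: ahead of the chord change (typically by step), so it is dissonant against the current harmony. Departure: none — the same pitch is restated or held and is a chord tone of the new harmony.
Dissonant first, consonant once the harmony catches up: the note simply arrives early — an anticipation. (The reverse timing, consonant first and dissonant after the change, would be a suspension or retardation.)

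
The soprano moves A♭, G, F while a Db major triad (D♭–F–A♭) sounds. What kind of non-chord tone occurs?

G is a passing tone.

The harmony at that moment is D♭ major triad (D♭, F, A♭); G is not a chord tone.
It is approached by step down from A♭ and left by step down to F.
Step in, step out in the same direction — a passing tone.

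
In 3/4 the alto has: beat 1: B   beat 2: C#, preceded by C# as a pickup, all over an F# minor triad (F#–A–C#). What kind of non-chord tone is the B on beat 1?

The harmony at that moment is F# minor triad (F#, A, C#); B is not a chord tone.
It is approached by step down from C# and left by step up to C#.
Step away and step back to the same note — a neighbor tone (lower neighbor).

Lower neighbor tone.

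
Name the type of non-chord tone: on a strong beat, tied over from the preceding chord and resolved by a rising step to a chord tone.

Retardation.

Approach: by preparation — the pitch is first a chord tone, then held (tied or repeated) while the harmony changes under it. Departure: up by step. Metric position: strong.
A prepared dissonance that resolves upward by step — a retardation. (The same figure resolving downward would be a suspension.)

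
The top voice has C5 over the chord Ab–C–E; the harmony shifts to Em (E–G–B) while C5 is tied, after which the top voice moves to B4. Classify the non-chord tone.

The harmony at that moment is E minor triad (E, G, B); C5 is not a chord tone.
It is held over (the same pitch as the preceding C5) and left by step down to B4.
Held over from the previous chord and resolving down by step — a suspension.

C5 is a suspension.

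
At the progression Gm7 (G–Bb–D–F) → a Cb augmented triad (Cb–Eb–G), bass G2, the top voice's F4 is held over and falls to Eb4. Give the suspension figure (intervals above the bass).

7–6 suspension.

At the second chord the bass is G2. The suspended F4 lies a seventh above the bass; after resolving down by step to Eb4, the interval above the bass becomes a sixth.
Suspension figures are named by those two intervals: 7–6.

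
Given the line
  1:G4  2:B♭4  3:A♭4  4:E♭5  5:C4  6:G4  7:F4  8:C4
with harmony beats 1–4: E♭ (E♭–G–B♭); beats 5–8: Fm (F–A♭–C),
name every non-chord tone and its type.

A♭4 (beat 3) — escape tone; G4 (beat 6) — appoggiatura.

The harmony at that moment is E♭ major triad (E♭, G, B♭); A♭4 is not a chord tone.
It is approached by step down from B♭4 and left by leap up to E♭5.
Step in, leap out — an escape tone.
The harmony at that moment is F minor triad (F, A♭, C); G4 is not a chord tone.
It is approached by leap up from C4 and left by step down to F4.
Leap in, step out — an appoggiatura.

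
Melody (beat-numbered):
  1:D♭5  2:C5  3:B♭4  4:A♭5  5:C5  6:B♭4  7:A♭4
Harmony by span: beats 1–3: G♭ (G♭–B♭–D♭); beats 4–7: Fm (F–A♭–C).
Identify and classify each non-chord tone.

The harmony at that moment is G♭ major triad (G♭, B♭, D♭); C5 is not a chord tone.
It is approached by step down from D♭5 and left by step down to B♭4.
Step in, step out in the same direction — a passing tone.
The harmony at that moment is F minor triad (F, A♭, C); B♭4 is not a chord tone.
It is approached by step down from C5 and left by step down to A♭4.
Step in, step out in the same direction — a passing tone.

C5 (beat 2) — passing tone; B♭4 (beat 6) — passing tone.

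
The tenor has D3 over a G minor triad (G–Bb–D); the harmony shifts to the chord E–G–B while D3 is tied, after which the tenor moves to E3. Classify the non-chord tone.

The harmony at that moment is E minor triad (E, G, B); D3 is not a chord tone.
It is held over (the same pitch as the preceding D3) and left by step up to E3.
Held over from the previous chord and resolving up by step — a retardation.

D3 is a retardation.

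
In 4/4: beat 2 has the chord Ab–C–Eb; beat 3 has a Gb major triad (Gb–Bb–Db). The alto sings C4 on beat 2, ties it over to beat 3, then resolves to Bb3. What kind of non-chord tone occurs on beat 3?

The harmony at that moment is Gb major triad (Gb, Bb, Db); C4 is not a chord tone.
It is held over (the same pitch as the preceding C4) and left by step down to Bb3.
Held over from the previous chord and resolving down by step — a suspension.

Suspension.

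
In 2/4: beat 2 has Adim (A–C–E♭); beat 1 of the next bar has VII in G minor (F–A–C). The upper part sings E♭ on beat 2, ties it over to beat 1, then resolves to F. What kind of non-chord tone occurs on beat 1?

Retardation.

The harmony at that moment is F major triad (F, A, C); E♭ is not a chord tone.
It is held over (the same pitch as the preceding E♭) and left by step up to F.
Held over from the previous chord and resolving up by step — a retardation.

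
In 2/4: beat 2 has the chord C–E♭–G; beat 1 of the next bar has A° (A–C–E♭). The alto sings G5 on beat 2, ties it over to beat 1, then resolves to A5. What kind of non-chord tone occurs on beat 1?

Retardation.

The harmony at that moment is A diminished triad (A, C, E♭); G5 is not a chord tone.
It is held over (the same pitch as the preceding G5) and left by step up to A5.
Held over from the previous chord and resolving up by step — a retardation.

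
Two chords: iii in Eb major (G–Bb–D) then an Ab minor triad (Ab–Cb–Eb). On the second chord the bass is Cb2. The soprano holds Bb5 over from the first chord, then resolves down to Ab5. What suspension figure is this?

7–6 suspension.

At the second chord the bass is Cb2. The suspended Bb5 lies a seventh above the bass; after resolving down by step to Ab5, the interval above the bass becomes a sixth.
Suspension figures are named by those two intervals: 7–6.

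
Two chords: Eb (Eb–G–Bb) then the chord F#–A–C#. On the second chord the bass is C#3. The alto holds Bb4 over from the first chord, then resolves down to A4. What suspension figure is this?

At the second chord the bass is C#3. The suspended Bb4 lies a seventh above the bass; after resolving down by step to A4, the interval above the bass becomes a sixth.
Suspension figures are named by those two intervals: 7–6.

7–6 suspension.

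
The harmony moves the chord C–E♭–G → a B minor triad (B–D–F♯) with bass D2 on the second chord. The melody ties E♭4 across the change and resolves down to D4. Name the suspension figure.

At the second chord the bass is D2. The suspended E♭4 lies a ninth above the bass; after resolving down by step to D4, the interval above the bass becomes an octave.
Suspension figures are named by those two intervals: 9–8.

9–8 suspension.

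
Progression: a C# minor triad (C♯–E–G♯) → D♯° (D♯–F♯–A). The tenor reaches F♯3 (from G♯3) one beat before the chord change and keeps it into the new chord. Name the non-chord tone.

The harmony at that moment is C♯ minor triad (C♯, E, G♯); F♯3 is not a chord tone.
It is approached by step down from G♯3 and then sustained as the same pitch into the next harmony.
Arriving early and becoming a chord tone when the harmony changes — an anticipation.

F♯3 is an anticipation.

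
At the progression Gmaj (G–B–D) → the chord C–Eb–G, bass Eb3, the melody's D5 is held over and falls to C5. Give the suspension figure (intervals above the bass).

7–6 suspension.

At the second chord the bass is Eb3. The suspended D5 lies a seventh above the bass; after resolving down by step to C5, the interval above the bass becomes a sixth.
Suspension figures are named by those two intervals: 7–6.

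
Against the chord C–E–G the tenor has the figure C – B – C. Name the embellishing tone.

The harmony at that moment is C major triad (C, E, G); B is not a chord tone.
It is approached by step down from C and left by step up to C.
Step away and step back to the same note — a neighbor tone (lower neighbor).

B is a neighbor tone.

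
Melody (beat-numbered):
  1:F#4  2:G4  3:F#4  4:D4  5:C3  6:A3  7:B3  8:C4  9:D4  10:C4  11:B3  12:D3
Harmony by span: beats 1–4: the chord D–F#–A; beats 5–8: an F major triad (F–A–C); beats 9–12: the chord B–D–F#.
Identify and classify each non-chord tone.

The harmony at that moment is D major triad (D, F#, A); G4 is not a chord tone.
It is approached by step up from F#4 and left by step down to F#4.
Step away and step back to the same note — a neighbor tone (upper neighbor).
The harmony at that moment is F major triad (F, A, C); B3 is not a chord tone.
It is approached by step up from A3 and left by step up to C4.
Step in, step out in the same direction — a passing tone.
The harmony at that moment is B minor triad (B, D, F#); C4 is not a chord tone.
It is approached by step down from D4 and left by step down to B3.
Step in, step out in the same direction — a passing tone.

G4 (beat 2) — neighbor tone; B3 (beat 7) — passing tone; C4 (beat 10) — passing tone.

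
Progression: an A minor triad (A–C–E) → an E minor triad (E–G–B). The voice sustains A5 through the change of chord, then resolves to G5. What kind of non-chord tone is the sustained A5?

The harmony at that moment is E minor triad (E, G, B); A5 is not a chord tone.
It is held over (the same pitch as the preceding A5) and left by step down to G5.
Held over from the previous chord and resolving down by step — a suspension.

A5 is a suspension.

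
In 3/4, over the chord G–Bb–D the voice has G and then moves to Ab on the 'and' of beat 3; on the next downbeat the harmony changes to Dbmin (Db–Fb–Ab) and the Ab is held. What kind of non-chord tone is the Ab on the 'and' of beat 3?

Anticipation.

The harmony at that moment is G minor triad (G, Bb, D); Ab is not a chord tone.
It is approached by step up from G and then sustained as the same pitch into the next harmony.
Arriving early and becoming a chord tone when the harmony changes — an anticipation.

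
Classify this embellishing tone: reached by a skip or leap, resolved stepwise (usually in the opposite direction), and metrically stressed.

Appoggiatura.

Approach: by leap. Departure: by step. Metric position: strong.
Leap in, step out, in a metrically strong position — an appoggiatura. (It is the mirror image of the escape tone, which steps in and leaps out from a weak position.)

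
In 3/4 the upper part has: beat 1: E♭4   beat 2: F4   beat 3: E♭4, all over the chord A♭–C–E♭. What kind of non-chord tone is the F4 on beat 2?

Upper neighbor tone.

The harmony at that moment is A♭ major triad (A♭, C, E♭); F4 is not a chord tone.
It is approached by step up from E♭4 and left by step down to E♭4.
Step away and step back to the same note — a neighbor tone (upper neighbor).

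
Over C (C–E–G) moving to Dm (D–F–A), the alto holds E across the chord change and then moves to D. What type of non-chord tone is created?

The harmony at that moment is D minor triad (D, F, A); E is not a chord tone.
It is held over (the same pitch as the preceding E) and left by step down to D.
Held over from the previous chord and resolving down by step — a suspension.

E is a suspension.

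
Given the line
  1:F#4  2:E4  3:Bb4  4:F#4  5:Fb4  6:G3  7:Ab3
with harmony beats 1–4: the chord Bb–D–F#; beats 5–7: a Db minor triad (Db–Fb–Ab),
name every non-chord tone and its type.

E4 (beat 2) — escape tone; G3 (beat 6) — appoggiatura.

The harmony at that moment is Bb augmented triad (Bb, D, F#); E4 is not a chord tone.
It is approached by step down from F#4 and left by leap up to Bb4.
Step in, leap out — an escape tone.
The harmony at that moment is Db minor triad (Db, Fb, Ab); G3 is not a chord tone.
It is approached by leap down from Fb4 and left by step up to Ab3.
Leap in, step out — an appoggiatura.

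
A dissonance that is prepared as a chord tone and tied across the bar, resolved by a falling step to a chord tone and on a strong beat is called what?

Suspension.

Approach: by preparation — the pitch is first a chord tone, then held (tied or repeated) while the harmony changes under it. Departure: down by step. Metric position: strong.
A prepared dissonance that resolves downward by step — a suspension. (The same figure resolving upward would be a retardation.)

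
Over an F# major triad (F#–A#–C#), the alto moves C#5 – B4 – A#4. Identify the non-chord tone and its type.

B4 is a passing tone.

The harmony at that moment is F# major triad (F#, A#, C#); B4 is not a chord tone.
It is approached by step down from C#5 and left by step down to A#4.
Step in, step out in the same direction — a passing tone.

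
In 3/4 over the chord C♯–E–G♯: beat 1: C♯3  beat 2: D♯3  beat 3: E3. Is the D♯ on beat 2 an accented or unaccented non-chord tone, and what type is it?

Unaccented passing tone.

The harmony at that moment is C♯ minor triad (C♯, E, G♯); D♯3 is not a chord tone.
It is approached by step up from C♯3 and left by step up to E3.
Step in, step out in the same direction — a passing tone.
It falls on a weak beat, so it is unaccented.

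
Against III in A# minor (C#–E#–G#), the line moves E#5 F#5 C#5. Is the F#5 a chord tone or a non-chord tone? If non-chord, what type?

Non-chord tone — an escape tone.

The harmony at that moment is C# major triad (C#, E#, G#); F#5 is not a chord tone.
It is approached by step up from E#5 and left by leap down to C#5.
Step in, leap out — an escape tone.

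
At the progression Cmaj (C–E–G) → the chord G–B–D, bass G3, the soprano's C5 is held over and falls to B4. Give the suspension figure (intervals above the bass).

At the second chord the bass is G3. The suspended C5 lies a fourth above the bass; after resolving down by step to B4, the interval above the bass becomes a third.
Suspension figures are named by those two intervals: 4–3.

4–3 suspension.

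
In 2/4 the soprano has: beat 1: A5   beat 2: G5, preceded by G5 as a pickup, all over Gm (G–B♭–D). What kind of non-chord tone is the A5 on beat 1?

The harmony at that moment is G minor triad (G, B♭, D); A5 is not a chord tone.
It is approached by step up from G5 and left by step down to G5.
Step away and step back to the same note — a neighbor tone (upper neighbor).

Upper neighbor tone.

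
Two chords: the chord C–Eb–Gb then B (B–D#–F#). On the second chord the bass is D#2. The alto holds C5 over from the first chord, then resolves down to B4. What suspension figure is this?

7–6 suspension.

At the second chord the bass is D#2. The suspended C5 lies a seventh above the bass; after resolving down by step to B4, the interval above the bass becomes a sixth.
Suspension figures are named by those two intervals: 7–6.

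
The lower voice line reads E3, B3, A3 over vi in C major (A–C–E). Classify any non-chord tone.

B3 is an appoggiatura.

The harmony at that moment is A minor triad (A, C, E); B3 is not a chord tone.
It is approached by leap up from E3 and left by step down to A3.
Leap in, step out — an appoggiatura.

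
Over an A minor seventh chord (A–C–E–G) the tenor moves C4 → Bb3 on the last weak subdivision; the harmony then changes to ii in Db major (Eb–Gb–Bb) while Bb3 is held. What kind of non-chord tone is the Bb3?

The harmony at that moment is A minor seventh chord (A, C, E, G); Bb3 is not a chord tone.
It is approached by step down from C4 and then sustained as the same pitch into the next harmony.
Arriving early and becoming a chord tone when the harmony changes — an anticipation.

Bb3 is an anticipation.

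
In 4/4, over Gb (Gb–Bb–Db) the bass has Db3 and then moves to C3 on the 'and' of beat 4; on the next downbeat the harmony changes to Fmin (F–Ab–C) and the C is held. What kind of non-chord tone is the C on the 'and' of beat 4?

Anticipation.

The harmony at that moment is Gb major triad (Gb, Bb, Db); C3 is not a chord tone.
It is approached by step down from Db3 and then sustained as the same pitch into the next harmony.
Arriving early and becoming a chord tone when the harmony changes — an anticipation.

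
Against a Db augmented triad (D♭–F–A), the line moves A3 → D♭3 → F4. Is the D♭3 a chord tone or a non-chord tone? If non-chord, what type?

Db augmented triad contains D♭, F, A; D♭ is the root, so it is a chord tone.

Chord tone (the root of Db augmented triad).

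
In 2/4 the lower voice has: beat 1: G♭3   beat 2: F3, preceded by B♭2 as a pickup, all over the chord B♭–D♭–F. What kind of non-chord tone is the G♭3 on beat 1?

The harmony at that moment is B♭ minor triad (B♭, D♭, F); G♭3 is not a chord tone.
It is approached by leap up from B♭2 and left by step down to F3.
Leap in, step out, metrically accented — an appoggiatura.

Appoggiatura.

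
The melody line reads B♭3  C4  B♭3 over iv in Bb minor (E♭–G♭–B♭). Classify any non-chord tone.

C4 is a neighbor tone.

The harmony at that moment is E♭ minor triad (E♭, G♭, B♭); C4 is not a chord tone.
It is approached by step up from B♭3 and left by step down to B♭3.
Step away and step back to the same note — a neighbor tone (upper neighbor).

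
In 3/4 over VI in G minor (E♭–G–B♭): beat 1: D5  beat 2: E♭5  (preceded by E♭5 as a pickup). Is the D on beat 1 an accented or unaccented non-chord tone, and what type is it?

Accented neighbor tone.

The harmony at that moment is E♭ major triad (E♭, G, B♭); D5 is not a chord tone.
It is approached by step down from E♭5 and left by step up to E♭5.
Step away and step back to the same note — a neighbor tone (lower neighbor).
It falls on the downbeat, so it is accented.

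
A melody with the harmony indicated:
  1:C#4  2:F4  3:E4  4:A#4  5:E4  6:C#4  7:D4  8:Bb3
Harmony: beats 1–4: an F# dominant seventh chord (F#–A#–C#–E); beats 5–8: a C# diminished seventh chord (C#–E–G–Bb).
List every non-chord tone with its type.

F4 (beat 2) — appoggiatura; D4 (beat 7) — escape tone.

The harmony at that moment is F# dominant seventh chord (F#, A#, C#, E); F4 is not a chord tone.
It is approached by leap up from C#4 and left by step down to E4.
Leap in, step out — an appoggiatura.
The harmony at that moment is C# diminished seventh chord (C#, E, G, Bb); D4 is not a chord tone.
It is approached by step up from C#4 and left by leap down to Bb3.
Step in, leap out — an escape tone.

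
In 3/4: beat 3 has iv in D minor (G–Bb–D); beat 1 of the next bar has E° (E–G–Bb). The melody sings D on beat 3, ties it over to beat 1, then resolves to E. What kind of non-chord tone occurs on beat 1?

Retardation.

The harmony at that moment is E diminished triad (E, G, Bb); D is not a chord tone.
It is held over (the same pitch as the preceding D) and left by step up to E.
Held over from the previous chord and resolving up by step — a retardation.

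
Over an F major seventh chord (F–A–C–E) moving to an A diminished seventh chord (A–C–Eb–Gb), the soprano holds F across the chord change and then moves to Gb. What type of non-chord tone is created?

F is a retardation.

The harmony at that moment is A diminished seventh chord (A, C, Eb, Gb); F is not a chord tone.
It is held over (the same pitch as the preceding F) and left by step up to Gb.
Held over from the previous chord and resolving up by step — a retardation.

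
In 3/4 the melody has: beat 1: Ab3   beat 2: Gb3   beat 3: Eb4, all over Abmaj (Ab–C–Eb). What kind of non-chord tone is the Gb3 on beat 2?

Escape tone.

The harmony at that moment is Ab major triad (Ab, C, Eb); Gb3 is not a chord tone.
It is approached by step down from Ab3 and left by leap up to Eb4.
Step in, leap out, on a weak beat — an escape tone.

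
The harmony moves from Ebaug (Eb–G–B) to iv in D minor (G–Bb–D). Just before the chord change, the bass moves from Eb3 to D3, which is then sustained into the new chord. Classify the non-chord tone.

The harmony at that moment is Eb augmented triad (Eb, G, B); D3 is not a chord tone.
It is approached by step down from Eb3 and then sustained as the same pitch into the next harmony.
Arriving early and becoming a chord tone when the harmony changes — an anticipation.

D3 is an anticipation.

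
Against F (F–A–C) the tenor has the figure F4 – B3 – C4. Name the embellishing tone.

B3 is an appoggiatura.

The harmony at that moment is F major triad (F, A, C); B3 is not a chord tone.
It is approached by leap down from F4 and left by step up to C4.
Leap in, step out — an appoggiatura.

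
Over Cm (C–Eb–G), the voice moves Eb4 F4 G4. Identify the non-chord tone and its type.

F4 is a passing tone.

The harmony at that moment is C minor triad (C, Eb, G); F4 is not a chord tone.
It is approached by step up from Eb4 and left by step up to G4.
Step in, step out in the same direction — a passing tone.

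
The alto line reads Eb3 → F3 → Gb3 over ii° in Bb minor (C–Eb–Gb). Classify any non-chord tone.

F3 is a passing tone.

The harmony at that moment is C diminished triad (C, Eb, Gb); F3 is not a chord tone.
It is approached by step up from Eb3 and left by step up to Gb3.
Step in, step out in the same direction — a passing tone.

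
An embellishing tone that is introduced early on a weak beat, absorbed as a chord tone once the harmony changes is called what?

Anticipation.

Approach: ahead of the chord change (typically by step), so it is dissonant against the current harmony. Departure: none — the same pitch is restated or held and is a chord tone of the new harmony.
Dissonant first, consonant once the harmony catches up: the note simply arrives early — an anticipation. (The reverse timing, consonant first and dissonant after the change, would be a suspension or retardation.)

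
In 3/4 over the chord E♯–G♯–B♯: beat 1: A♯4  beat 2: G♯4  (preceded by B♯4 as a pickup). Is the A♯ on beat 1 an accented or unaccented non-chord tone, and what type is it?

The harmony at that moment is E♯ minor triad (E♯, G♯, B♯); A♯4 is not a chord tone.
It is approached by step down from B♯4 and left by step down to G♯4.
Step in, step out in the same direction — a passing tone.
It falls on the downbeat, so it is accented.

Accented passing tone.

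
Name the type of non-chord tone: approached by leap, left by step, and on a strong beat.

Approach: by leap. Departure: by step. Metric position: strong.
Leap in, step out, in a metrically strong position — an appoggiatura. (It is the mirror image of the escape tone, which steps in and leaps out from a weak position.)

Appoggiatura.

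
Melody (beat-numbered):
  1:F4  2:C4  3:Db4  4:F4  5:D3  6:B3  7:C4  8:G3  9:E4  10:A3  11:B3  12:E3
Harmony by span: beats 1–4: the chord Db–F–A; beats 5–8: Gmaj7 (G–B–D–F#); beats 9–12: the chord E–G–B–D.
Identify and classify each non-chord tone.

The harmony at that moment is Db augmented triad (Db, F, A); C4 is not a chord tone.
It is approached by leap down from F4 and left by step up to Db4.
Leap in, step out — an appoggiatura.
The harmony at that moment is G major seventh chord (G, B, D, F#); C4 is not a chord tone.
It is approached by step up from B3 and left by leap down to G3.
Step in, leap out — an escape tone.
The harmony at that moment is E minor seventh chord (E, G, B, D); A3 is not a chord tone.
It is approached by leap down from E4 and left by step up to B3.
Leap in, step out — an appoggiatura.

C4 (beat 2) — appoggiatura; C4 (beat 7) — escape tone; A3 (beat 10) — appoggiatura.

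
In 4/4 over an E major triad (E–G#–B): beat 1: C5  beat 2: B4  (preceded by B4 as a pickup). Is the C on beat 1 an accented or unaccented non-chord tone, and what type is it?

The harmony at that moment is E major triad (E, G#, B); C5 is not a chord tone.
It is approached by step up from B4 and left by step down to B4.
Step away and step back to the same note — a neighbor tone (upper neighbor).
It falls on the downbeat, so it is accented.

Accented neighbor tone.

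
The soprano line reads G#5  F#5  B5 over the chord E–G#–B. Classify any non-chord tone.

F#5 is an escape tone.

The harmony at that moment is E major triad (E, G#, B); F#5 is not a chord tone.
It is approached by step down from G#5 and left by leap up to B5.
Step in, leap out — an escape tone.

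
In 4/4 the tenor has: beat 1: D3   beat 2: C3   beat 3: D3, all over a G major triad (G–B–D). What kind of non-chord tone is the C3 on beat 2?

Lower neighbor tone.

The harmony at that moment is G major triad (G, B, D); C3 is not a chord tone.
It is approached by step down from D3 and left by step up to D3.
Step away and step back to the same note — a neighbor tone (lower neighbor).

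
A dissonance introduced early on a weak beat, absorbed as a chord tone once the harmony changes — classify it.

Anticipation.

Approach: ahead of the chord change (typically by step), so it is dissonant against the current harmony. Departure: none — the same pitch is restated or held and is a chord tone of the new harmony.
Dissonant first, consonant once the harmony catches up: the note simply arrives early — an anticipation. (The reverse timing, consonant first and dissonant after the change, would be a suspension or retardation.)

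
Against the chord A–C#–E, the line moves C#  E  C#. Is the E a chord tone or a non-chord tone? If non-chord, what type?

A major triad contains A, C#, E; E is the fifth, so it is a chord tone.

Chord tone (the fifth of A major triad).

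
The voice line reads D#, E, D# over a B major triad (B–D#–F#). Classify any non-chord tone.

E is a neighbor tone.

The harmony at that moment is B major triad (B, D#, F#); E is not a chord tone.
It is approached by step up from D# and left by step down to D#.
Step away and step back to the same note — a neighbor tone (upper neighbor).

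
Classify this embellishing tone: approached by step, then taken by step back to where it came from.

Neighbor tone.

Approach: by step. Departure: by step in the opposite direction, back to the starting pitch.
Stepwise on both sides but reversing to return to the same chord tone — a neighbor tone. (Had it continued onward in the same direction it would be a passing tone instead.)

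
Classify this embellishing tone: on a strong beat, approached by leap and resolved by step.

Approach: by leap. Departure: by step. Metric position: strong.
Leap in, step out, in a metrically strong position — an appoggiatura. (It is the mirror image of the escape tone, which steps in and leaps out from a weak position.)

Appoggiatura.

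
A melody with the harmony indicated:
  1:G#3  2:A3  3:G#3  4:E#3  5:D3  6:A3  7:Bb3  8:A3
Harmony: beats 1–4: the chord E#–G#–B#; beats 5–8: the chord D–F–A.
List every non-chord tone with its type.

The harmony at that moment is E# minor triad (E#, G#, B#); A3 is not a chord tone.
It is approached by step up from G#3 and left by step down to G#3.
Step away and step back to the same note — a neighbor tone (upper neighbor).
The harmony at that moment is D minor triad (D, F, A); Bb3 is not a chord tone.
It is approached by step up from A3 and left by step down to A3.
Step away and step back to the same note — a neighbor tone (upper neighbor).

A3 (beat 2) — neighbor tone; Bb3 (beat 7) — neighbor tone.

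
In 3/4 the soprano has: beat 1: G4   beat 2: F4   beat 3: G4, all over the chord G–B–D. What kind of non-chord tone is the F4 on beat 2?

Lower neighbor tone.

The harmony at that moment is G major triad (G, B, D); F4 is not a chord tone.
It is approached by step down from G4 and left by step up to G4.
Step away and step back to the same note — a neighbor tone (lower neighbor).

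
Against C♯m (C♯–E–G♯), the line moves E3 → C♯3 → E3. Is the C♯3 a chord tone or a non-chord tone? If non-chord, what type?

Chord tone (the root of C# minor triad).

C# minor triad contains C♯, E, G♯; C♯ is the root, so it is a chord tone.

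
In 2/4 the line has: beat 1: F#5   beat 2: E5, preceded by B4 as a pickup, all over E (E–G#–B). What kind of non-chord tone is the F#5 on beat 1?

The harmony at that moment is E major triad (E, G#, B); F#5 is not a chord tone.
It is approached by leap up from B4 and left by step down to E5.
Leap in, step out, metrically accented — an appoggiatura.

Appoggiatura.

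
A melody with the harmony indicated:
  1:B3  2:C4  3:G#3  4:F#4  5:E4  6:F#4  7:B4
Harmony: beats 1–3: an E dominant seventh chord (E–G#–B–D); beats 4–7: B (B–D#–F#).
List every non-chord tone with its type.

C4 (beat 2) — escape tone; E4 (beat 5) — neighbor tone.

The harmony at that moment is E dominant seventh chord (E, G#, B, D); C4 is not a chord tone.
It is approached by step up from B3 and left by leap down to G#3.
Step in, leap out — an escape tone.
The harmony at that moment is B major triad (B, D#, F#); E4 is not a chord tone.
It is approached by step down from F#4 and left by step up to F#4.
Step away and step back to the same note — a neighbor tone (lower neighbor).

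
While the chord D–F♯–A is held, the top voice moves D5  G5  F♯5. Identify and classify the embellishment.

G5 is an appoggiatura.

The harmony at that moment is D major triad (D, F♯, A); G5 is not a chord tone.
It is approached by leap up from D5 and left by step down to F♯5.
Leap in, step out — an appoggiatura.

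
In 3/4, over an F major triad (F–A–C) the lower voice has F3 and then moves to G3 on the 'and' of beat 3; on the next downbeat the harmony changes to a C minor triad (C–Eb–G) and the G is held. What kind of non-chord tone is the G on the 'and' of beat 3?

Anticipation.

The harmony at that moment is F major triad (F, A, C); G3 is not a chord tone.
It is approached by step up from F3 and then sustained as the same pitch into the next harmony.
Arriving early and becoming a chord tone when the harmony changes — an anticipation.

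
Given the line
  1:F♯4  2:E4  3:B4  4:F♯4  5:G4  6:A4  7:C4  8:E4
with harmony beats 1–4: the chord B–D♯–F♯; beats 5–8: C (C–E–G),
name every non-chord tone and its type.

E4 (beat 2) — escape tone; A4 (beat 6) — escape tone.

The harmony at that moment is B major triad (B, D♯, F♯); E4 is not a chord tone.
It is approached by step down from F♯4 and left by leap up to B4.
Step in, leap out — an escape tone.
The harmony at that moment is C major triad (C, E, G); A4 is not a chord tone.
It is approached by step up from G4 and left by leap down to C4.
Step in, leap out — an escape tone.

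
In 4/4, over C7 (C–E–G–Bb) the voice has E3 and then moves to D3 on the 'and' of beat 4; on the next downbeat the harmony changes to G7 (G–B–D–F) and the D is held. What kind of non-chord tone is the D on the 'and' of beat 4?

The harmony at that moment is C dominant seventh chord (C, E, G, Bb); D3 is not a chord tone.
It is approached by step down from E3 and then sustained as the same pitch into the next harmony.
Arriving early and becoming a chord tone when the harmony changes — an anticipation.

Anticipation.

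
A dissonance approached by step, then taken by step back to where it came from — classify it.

Neighbor tone.

Approach: by step. Departure: by step in the opposite direction, back to the starting pitch.
Stepwise on both sides but reversing to return to the same chord tone — a neighbor tone. (Had it continued onward in the same direction it would be a passing tone instead.)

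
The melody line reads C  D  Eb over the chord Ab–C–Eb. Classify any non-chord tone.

The harmony at that moment is Ab major triad (Ab, C, Eb); D is not a chord tone.
It is approached by step up from C and left by step up to Eb.
Step in, step out in the same direction — a passing tone.

D is a passing tone.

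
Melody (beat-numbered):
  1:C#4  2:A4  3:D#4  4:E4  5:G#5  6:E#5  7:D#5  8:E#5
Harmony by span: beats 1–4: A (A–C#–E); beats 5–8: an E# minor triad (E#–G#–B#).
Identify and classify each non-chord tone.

D#4 (beat 3) — appoggiatura; D#5 (beat 7) — neighbor tone.

The harmony at that moment is A major triad (A, C#, E); D#4 is not a chord tone.
It is approached by leap down from A4 and left by step up to E4.
Leap in, step out — an appoggiatura.
The harmony at that moment is E# minor triad (E#, G#, B#); D#5 is not a chord tone.
It is approached by step down from E#5 and left by step up to E#5.
Step away and step back to the same note — a neighbor tone (lower neighbor).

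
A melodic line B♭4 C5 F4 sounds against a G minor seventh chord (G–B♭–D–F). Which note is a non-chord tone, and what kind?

C5 is an escape tone.

The harmony at that moment is G minor seventh chord (G, B♭, D, F); C5 is not a chord tone.
It is approached by step up from B♭4 and left by leap down to F4.
Step in, leap out — an escape tone.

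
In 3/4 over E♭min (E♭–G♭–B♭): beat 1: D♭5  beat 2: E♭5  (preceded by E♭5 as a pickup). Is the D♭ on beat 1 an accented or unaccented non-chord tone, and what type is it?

Accented neighbor tone.

The harmony at that moment is E♭ minor triad (E♭, G♭, B♭); D♭5 is not a chord tone.
It is approached by step down from E♭5 and left by step up to E♭5.
Step away and step back to the same note — a neighbor tone (lower neighbor).
It falls on the downbeat, so it is accented.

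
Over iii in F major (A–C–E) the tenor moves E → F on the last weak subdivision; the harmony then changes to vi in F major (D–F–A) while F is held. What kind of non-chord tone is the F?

The harmony at that moment is A minor triad (A, C, E); F is not a chord tone.
It is approached by step up from E and then sustained as the same pitch into the next harmony.
Arriving early and becoming a chord tone when the harmony changes — an anticipation.

F is an anticipation.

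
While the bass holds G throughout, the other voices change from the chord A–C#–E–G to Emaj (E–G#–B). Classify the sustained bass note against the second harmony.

Pedal tone (pedal point).

The harmony at that moment is E major triad (E, G#, B); G is not a chord tone.
It is held over (the same pitch as the preceding G) and then sustained as the same pitch into the next harmony.
Sustained through a change of harmony — a pedal tone.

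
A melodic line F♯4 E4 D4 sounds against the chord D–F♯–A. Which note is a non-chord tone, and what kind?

The harmony at that moment is D major triad (D, F♯, A); E4 is not a chord tone.
It is approached by step down from F♯4 and left by step down to D4.
Step in, step out in the same direction — a passing tone.

E4 is a passing tone.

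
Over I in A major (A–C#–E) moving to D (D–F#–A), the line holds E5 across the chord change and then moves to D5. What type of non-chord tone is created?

The harmony at that moment is D major triad (D, F#, A); E5 is not a chord tone.
It is held over (the same pitch as the preceding E5) and left by step down to D5.
Held over from the previous chord and resolving down by step — a suspension.

E5 is a suspension.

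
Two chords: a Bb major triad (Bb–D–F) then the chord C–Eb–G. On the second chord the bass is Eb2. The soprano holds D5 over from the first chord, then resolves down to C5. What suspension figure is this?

At the second chord the bass is Eb2. The suspended D5 lies a seventh above the bass; after resolving down by step to C5, the interval above the bass becomes a sixth.
Suspension figures are named by those two intervals: 7–6.

7–6 suspension.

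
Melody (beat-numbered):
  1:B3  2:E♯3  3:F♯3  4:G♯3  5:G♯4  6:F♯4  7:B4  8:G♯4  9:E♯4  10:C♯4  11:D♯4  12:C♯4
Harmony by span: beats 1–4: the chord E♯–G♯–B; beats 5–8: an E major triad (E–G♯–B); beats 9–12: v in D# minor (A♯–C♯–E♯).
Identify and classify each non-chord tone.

F♯3 (beat 3) — passing tone; F♯4 (beat 6) — escape tone; D♯4 (beat 11) — neighbor tone.

The harmony at that moment is E♯ diminished triad (E♯, G♯, B); F♯3 is not a chord tone.
It is approached by step up from E♯3 and left by step up to G♯3.
Step in, step out in the same direction — a passing tone.
The harmony at that moment is E major triad (E, G♯, B); F♯4 is not a chord tone.
It is approached by step down from G♯4 and left by leap up to B4.
Step in, leap out — an escape tone.
The harmony at that moment is A♯ minor triad (A♯, C♯, E♯); D♯4 is not a chord tone.
It is approached by step up from C♯4 and left by step down to C♯4.
Step away and step back to the same note — a neighbor tone (upper neighbor).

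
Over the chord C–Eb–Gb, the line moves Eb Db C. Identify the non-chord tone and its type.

The harmony at that moment is C diminished triad (C, Eb, Gb); Db is not a chord tone.
It is approached by step down from Eb and left by step down to C.
Step in, step out in the same direction — a passing tone.

Db is a passing tone.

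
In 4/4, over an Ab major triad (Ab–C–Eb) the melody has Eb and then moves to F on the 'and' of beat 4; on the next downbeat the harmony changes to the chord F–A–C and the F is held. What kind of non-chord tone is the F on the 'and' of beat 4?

Anticipation.

The harmony at that moment is Ab major triad (Ab, C, Eb); F is not a chord tone.
It is approached by step up from Eb and then sustained as the same pitch into the next harmony.
Arriving early and becoming a chord tone when the harmony changes — an anticipation.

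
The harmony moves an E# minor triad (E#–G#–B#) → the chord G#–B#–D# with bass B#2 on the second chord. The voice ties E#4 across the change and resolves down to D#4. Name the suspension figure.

4–3 suspension.

At the second chord the bass is B#2. The suspended E#4 lies a fourth above the bass; after resolving down by step to D#4, the interval above the bass becomes a third.
Suspension figures are named by those two intervals: 4–3.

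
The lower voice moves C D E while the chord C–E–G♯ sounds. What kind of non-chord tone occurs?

The harmony at that moment is C augmented triad (C, E, G♯); D is not a chord tone.
It is approached by step up from C and left by step up to E.
Step in, step out in the same direction — a passing tone.

D is a passing tone.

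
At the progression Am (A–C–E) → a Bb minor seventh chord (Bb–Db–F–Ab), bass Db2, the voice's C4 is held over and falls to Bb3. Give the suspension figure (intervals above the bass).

7–6 suspension.

At the second chord the bass is Db2. The suspended C4 lies a seventh above the bass; after resolving down by step to Bb3, the interval above the bass becomes a sixth.
Suspension figures are named by those two intervals: 7–6.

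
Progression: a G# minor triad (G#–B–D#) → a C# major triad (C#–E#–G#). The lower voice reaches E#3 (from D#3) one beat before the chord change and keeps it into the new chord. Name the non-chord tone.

The harmony at that moment is G# minor triad (G#, B, D#); E#3 is not a chord tone.
It is approached by step up from D#3 and then sustained as the same pitch into the next harmony.
Arriving early and becoming a chord tone when the harmony changes — an anticipation.

E#3 is an anticipation.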